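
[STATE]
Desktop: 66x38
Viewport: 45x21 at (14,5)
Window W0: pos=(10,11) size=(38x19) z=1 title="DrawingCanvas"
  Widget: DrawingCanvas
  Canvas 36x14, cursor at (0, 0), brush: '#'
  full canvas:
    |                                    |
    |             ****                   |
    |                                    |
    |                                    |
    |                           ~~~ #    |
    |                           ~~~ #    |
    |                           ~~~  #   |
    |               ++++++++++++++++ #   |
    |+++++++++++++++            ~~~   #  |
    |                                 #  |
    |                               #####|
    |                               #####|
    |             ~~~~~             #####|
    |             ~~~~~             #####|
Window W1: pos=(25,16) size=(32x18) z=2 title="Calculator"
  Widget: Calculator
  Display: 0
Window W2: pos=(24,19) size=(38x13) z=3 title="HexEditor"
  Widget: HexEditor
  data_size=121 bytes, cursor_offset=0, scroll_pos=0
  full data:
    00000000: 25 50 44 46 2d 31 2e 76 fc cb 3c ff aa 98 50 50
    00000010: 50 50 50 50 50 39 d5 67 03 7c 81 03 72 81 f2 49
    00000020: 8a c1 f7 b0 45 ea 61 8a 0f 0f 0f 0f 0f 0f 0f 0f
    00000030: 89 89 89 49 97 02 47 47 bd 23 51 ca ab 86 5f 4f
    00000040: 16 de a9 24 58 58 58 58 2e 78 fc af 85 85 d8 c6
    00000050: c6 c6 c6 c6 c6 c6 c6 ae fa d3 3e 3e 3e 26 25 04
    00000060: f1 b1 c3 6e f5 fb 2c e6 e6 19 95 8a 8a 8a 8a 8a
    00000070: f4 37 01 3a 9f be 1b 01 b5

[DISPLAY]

                                             
                                             
                                             
                                             
                                             
                                             
━━━━━━━━━━━━━━━━━━━━━━━━━━━━━━━━━┓           
awingCanvas                      ┃           
─────────────────────────────────┨           
                                 ┃           
          ****                   ┃           
           ┏━━━━━━━━━━━━━━━━━━━━━━━━━━━━━━┓  
           ┃ Calculator                   ┃  
           ┠──────────────────────────────┨  
          ┏━━━━━━━━━━━━━━━━━━━━━━━━━━━━━━━━━━
          ┃ HexEditor                        
          ┠──────────────────────────────────
++++++++++┃00000000  25 50 44 46 2d 31 2e 76 
          ┃00000010  50 50 50 50 50 39 d5 67 
          ┃00000020  8a c1 f7 b0 45 ea 61 8a 
          ┃00000030  89 89 89 49 97 02 47 47 


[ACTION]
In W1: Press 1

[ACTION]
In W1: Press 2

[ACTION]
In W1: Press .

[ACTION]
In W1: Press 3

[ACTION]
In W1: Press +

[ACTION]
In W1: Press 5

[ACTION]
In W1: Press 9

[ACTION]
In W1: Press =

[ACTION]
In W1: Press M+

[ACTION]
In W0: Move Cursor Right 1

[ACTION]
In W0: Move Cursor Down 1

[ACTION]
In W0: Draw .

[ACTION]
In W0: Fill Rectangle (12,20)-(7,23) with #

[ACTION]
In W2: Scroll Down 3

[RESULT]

                                             
                                             
                                             
                                             
                                             
                                             
━━━━━━━━━━━━━━━━━━━━━━━━━━━━━━━━━┓           
awingCanvas                      ┃           
─────────────────────────────────┨           
                                 ┃           
          ****                   ┃           
           ┏━━━━━━━━━━━━━━━━━━━━━━━━━━━━━━┓  
           ┃ Calculator                   ┃  
           ┠──────────────────────────────┨  
          ┏━━━━━━━━━━━━━━━━━━━━━━━━━━━━━━━━━━
          ┃ HexEditor                        
          ┠──────────────────────────────────
++++++++++┃00000030  89 89 89 49 97 02 47 47 
          ┃00000040  16 de a9 24 58 58 58 58 
          ┃00000050  c6 c6 c6 c6 c6 c6 c6 ae 
          ┃00000060  f1 b1 c3 6e f5 fb 2c e6 


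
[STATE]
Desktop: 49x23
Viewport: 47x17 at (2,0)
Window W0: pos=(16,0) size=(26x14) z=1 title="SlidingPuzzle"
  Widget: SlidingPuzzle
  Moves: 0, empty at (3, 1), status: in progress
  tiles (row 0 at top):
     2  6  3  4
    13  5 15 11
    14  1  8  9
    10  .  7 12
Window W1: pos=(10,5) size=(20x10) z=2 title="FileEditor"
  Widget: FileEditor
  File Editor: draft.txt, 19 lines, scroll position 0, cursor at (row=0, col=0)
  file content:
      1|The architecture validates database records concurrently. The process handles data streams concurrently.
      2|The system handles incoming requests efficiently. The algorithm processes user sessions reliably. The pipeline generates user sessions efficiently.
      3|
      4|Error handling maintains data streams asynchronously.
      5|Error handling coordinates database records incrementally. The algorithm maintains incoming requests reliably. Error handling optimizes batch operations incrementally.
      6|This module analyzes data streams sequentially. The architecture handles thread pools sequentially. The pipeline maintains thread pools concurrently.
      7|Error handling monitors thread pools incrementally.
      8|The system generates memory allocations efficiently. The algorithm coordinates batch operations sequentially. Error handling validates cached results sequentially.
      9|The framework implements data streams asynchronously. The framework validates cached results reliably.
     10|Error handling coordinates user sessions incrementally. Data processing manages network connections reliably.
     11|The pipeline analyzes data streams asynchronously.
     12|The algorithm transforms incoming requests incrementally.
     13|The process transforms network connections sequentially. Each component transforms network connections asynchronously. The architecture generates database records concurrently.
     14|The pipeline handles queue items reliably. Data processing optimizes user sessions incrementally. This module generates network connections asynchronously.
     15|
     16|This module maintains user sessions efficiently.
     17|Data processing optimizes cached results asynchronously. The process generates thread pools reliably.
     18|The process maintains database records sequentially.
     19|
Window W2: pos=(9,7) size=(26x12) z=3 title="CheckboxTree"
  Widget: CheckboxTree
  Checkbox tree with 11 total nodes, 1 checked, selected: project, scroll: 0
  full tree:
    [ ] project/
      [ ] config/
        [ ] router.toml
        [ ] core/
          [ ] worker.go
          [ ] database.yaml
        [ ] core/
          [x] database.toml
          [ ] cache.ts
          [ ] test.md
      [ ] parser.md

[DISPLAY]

              ┏━━━━━━━━━━━━━━━━━━━━━━━━┓       
              ┃ SlidingPuzzle          ┃       
              ┠────────────────────────┨       
              ┃┌────┬────┬────┬────┐   ┃       
              ┃│  2 │  6 │  3 │  4 │   ┃       
        ┏━━━━━━━━━━━━━━━━━━┓──┼────┤   ┃       
        ┃ FileEditor       ┃5 │ 11 │   ┃       
       ┏━━━━━━━━━━━━━━━━━━━━━━━━┓──┤   ┃       
       ┃ CheckboxTree           ┃9 │   ┃       
       ┠────────────────────────┨──┤   ┃       
       ┃>[-] project/           ┃2 │   ┃       
       ┃   [-] config/          ┃──┘   ┃       
       ┃     [ ] router.toml    ┃      ┃       
       ┃     [ ] core/          ┃━━━━━━┛       
       ┃       [ ] worker.go    ┃              
       ┃       [ ] database.yaml┃              
       ┃     [-] core/          ┃              


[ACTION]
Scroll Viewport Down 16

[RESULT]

        ┃ FileEditor       ┃5 │ 11 │   ┃       
       ┏━━━━━━━━━━━━━━━━━━━━━━━━┓──┤   ┃       
       ┃ CheckboxTree           ┃9 │   ┃       
       ┠────────────────────────┨──┤   ┃       
       ┃>[-] project/           ┃2 │   ┃       
       ┃   [-] config/          ┃──┘   ┃       
       ┃     [ ] router.toml    ┃      ┃       
       ┃     [ ] core/          ┃━━━━━━┛       
       ┃       [ ] worker.go    ┃              
       ┃       [ ] database.yaml┃              
       ┃     [-] core/          ┃              
       ┃       [x] database.toml┃              
       ┗━━━━━━━━━━━━━━━━━━━━━━━━┛              
                                               
                                               
                                               
                                               


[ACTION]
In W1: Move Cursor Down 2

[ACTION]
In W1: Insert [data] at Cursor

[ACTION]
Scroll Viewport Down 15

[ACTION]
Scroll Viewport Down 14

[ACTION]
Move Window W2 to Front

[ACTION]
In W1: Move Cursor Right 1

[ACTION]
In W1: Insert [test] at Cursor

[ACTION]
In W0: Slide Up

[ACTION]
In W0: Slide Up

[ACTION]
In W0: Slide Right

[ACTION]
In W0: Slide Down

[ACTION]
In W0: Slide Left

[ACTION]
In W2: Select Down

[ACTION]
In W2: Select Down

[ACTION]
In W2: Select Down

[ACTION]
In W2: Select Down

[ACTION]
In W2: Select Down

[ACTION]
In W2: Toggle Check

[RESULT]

        ┃ FileEditor       ┃5 │ 11 │   ┃       
       ┏━━━━━━━━━━━━━━━━━━━━━━━━┓──┤   ┃       
       ┃ CheckboxTree           ┃9 │   ┃       
       ┠────────────────────────┨──┤   ┃       
       ┃ [-] project/           ┃2 │   ┃       
       ┃   [-] config/          ┃──┘   ┃       
       ┃     [ ] router.toml    ┃      ┃       
       ┃     [-] core/          ┃━━━━━━┛       
       ┃       [ ] worker.go    ┃              
       ┃>      [x] database.yaml┃              
       ┃     [-] core/          ┃              
       ┃       [x] database.toml┃              
       ┗━━━━━━━━━━━━━━━━━━━━━━━━┛              
                                               
                                               
                                               
                                               


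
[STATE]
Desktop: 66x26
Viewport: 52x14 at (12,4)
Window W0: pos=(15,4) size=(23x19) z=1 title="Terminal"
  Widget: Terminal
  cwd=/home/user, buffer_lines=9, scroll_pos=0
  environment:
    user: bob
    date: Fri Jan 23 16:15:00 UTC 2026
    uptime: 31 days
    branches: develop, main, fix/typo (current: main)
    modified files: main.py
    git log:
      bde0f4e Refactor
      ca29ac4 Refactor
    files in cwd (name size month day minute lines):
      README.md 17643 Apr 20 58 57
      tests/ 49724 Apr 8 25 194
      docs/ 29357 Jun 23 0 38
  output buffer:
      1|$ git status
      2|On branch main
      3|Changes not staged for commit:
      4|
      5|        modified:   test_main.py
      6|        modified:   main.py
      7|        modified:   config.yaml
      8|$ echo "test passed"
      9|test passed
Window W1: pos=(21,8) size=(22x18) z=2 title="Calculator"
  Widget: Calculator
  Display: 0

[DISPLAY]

   ┏━━━━━━━━━━━━━━━━━━━━━┓                          
   ┃ Terminal            ┃                          
   ┠─────────────────────┨                          
   ┃$ git status         ┃                          
   ┃On br┏━━━━━━━━━━━━━━━━━━━━┓                     
   ┃Chang┃ Calculator         ┃                     
   ┃     ┠────────────────────┨                     
   ┃     ┃                   0┃                     
   ┃     ┃┌───┬───┬───┬───┐   ┃                     
   ┃     ┃│ 7 │ 8 │ 9 │ ÷ │   ┃                     
   ┃$ ech┃├───┼───┼───┼───┤   ┃                     
   ┃test ┃│ 4 │ 5 │ 6 │ × │   ┃                     
   ┃$ █  ┃├───┼───┼───┼───┤   ┃                     
   ┃     ┃│ 1 │ 2 │ 3 │ - │   ┃                     


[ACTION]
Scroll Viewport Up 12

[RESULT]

                                                    
                                                    
                                                    
                                                    
   ┏━━━━━━━━━━━━━━━━━━━━━┓                          
   ┃ Terminal            ┃                          
   ┠─────────────────────┨                          
   ┃$ git status         ┃                          
   ┃On br┏━━━━━━━━━━━━━━━━━━━━┓                     
   ┃Chang┃ Calculator         ┃                     
   ┃     ┠────────────────────┨                     
   ┃     ┃                   0┃                     
   ┃     ┃┌───┬───┬───┬───┐   ┃                     
   ┃     ┃│ 7 │ 8 │ 9 │ ÷ │   ┃                     


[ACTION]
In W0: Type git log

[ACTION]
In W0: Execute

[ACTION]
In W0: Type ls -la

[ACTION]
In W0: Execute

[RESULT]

                                                    
                                                    
                                                    
                                                    
   ┏━━━━━━━━━━━━━━━━━━━━━┓                          
   ┃ Terminal            ┃                          
   ┠─────────────────────┨                          
   ┃Changes not staged fo┃                          
   ┃     ┏━━━━━━━━━━━━━━━━━━━━┓                     
   ┃     ┃ Calculator         ┃                     
   ┃     ┠────────────────────┨                     
   ┃     ┃                   0┃                     
   ┃$ ech┃┌───┬───┬───┬───┐   ┃                     
   ┃test ┃│ 7 │ 8 │ 9 │ ÷ │   ┃                     


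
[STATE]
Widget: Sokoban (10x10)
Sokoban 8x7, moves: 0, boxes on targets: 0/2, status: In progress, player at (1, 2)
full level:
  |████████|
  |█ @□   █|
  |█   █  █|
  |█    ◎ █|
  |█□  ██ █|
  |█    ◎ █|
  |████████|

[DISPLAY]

████████  
█ @□   █  
█   █  █  
█    ◎ █  
█□  ██ █  
█    ◎ █  
████████  
Moves: 0  
          
          


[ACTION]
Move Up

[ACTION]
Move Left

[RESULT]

████████  
█@ □   █  
█   █  █  
█    ◎ █  
█□  ██ █  
█    ◎ █  
████████  
Moves: 1  
          
          


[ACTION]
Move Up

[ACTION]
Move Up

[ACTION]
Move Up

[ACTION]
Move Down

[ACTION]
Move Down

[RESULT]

████████  
█  □   █  
█   █  █  
█@   ◎ █  
█□  ██ █  
█    ◎ █  
████████  
Moves: 3  
          
          


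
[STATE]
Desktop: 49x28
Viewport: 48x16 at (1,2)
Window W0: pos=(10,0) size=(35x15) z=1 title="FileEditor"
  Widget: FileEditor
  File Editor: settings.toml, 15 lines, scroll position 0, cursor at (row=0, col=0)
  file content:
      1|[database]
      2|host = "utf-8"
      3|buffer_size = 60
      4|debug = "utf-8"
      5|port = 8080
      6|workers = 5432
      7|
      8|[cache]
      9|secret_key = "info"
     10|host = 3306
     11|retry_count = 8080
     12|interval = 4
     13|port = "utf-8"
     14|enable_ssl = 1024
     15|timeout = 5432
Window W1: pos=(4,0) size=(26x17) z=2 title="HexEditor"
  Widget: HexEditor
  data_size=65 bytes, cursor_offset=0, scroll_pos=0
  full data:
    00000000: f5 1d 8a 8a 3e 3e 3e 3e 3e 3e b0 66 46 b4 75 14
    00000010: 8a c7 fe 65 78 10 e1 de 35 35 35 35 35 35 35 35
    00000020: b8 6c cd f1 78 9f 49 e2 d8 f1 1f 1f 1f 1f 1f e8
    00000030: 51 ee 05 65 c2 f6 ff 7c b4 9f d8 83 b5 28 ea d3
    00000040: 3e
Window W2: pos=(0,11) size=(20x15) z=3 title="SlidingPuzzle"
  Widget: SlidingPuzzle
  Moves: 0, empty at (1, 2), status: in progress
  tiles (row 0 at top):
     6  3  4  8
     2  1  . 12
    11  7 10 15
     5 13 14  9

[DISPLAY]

   ┠────────────────────────┨──────────────┨    
   ┃00000000  F5 1d 8a 8a 3e┃             ▲┃    
   ┃00000010  8a c7 fe 65 78┃             █┃    
   ┃00000020  b8 6c cd f1 78┃             ░┃    
   ┃00000030  51 ee 05 65 c2┃             ░┃    
   ┃00000040  3e            ┃             ░┃    
   ┃                        ┃             ░┃    
   ┃                        ┃             ░┃    
   ┃                        ┃             ░┃    
━━━━━━━━━━━━━━━━━━┓         ┃             ░┃    
 SlidingPuzzle    ┃         ┃             ░┃    
──────────────────┨         ┃             ▼┃    
┌────┬────┬────┬──┃         ┃━━━━━━━━━━━━━━┛    
│  6 │  3 │  4 │  ┃         ┃                   
├────┼────┼────┼──┃━━━━━━━━━┛                   
│  2 │  1 │    │ 1┃                             


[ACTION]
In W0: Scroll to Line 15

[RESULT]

   ┠────────────────────────┨──────────────┨    
   ┃00000000  F5 1d 8a 8a 3e┃             ▲┃    
   ┃00000010  8a c7 fe 65 78┃             ░┃    
   ┃00000020  b8 6c cd f1 78┃             ░┃    
   ┃00000030  51 ee 05 65 c2┃             ░┃    
   ┃00000040  3e            ┃             ░┃    
   ┃                        ┃             ░┃    
   ┃                        ┃             ░┃    
   ┃                        ┃             ░┃    
━━━━━━━━━━━━━━━━━━┓         ┃             ░┃    
 SlidingPuzzle    ┃         ┃             █┃    
──────────────────┨         ┃             ▼┃    
┌────┬────┬────┬──┃         ┃━━━━━━━━━━━━━━┛    
│  6 │  3 │  4 │  ┃         ┃                   
├────┼────┼────┼──┃━━━━━━━━━┛                   
│  2 │  1 │    │ 1┃                             


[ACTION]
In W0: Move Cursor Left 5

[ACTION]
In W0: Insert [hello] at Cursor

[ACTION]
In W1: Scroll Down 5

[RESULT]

   ┠────────────────────────┨──────────────┨    
   ┃00000040  3e            ┃             ▲┃    
   ┃                        ┃             ░┃    
   ┃                        ┃             ░┃    
   ┃                        ┃             ░┃    
   ┃                        ┃             ░┃    
   ┃                        ┃             ░┃    
   ┃                        ┃             ░┃    
   ┃                        ┃             ░┃    
━━━━━━━━━━━━━━━━━━┓         ┃             ░┃    
 SlidingPuzzle    ┃         ┃             █┃    
──────────────────┨         ┃             ▼┃    
┌────┬────┬────┬──┃         ┃━━━━━━━━━━━━━━┛    
│  6 │  3 │  4 │  ┃         ┃                   
├────┼────┼────┼──┃━━━━━━━━━┛                   
│  2 │  1 │    │ 1┃                             


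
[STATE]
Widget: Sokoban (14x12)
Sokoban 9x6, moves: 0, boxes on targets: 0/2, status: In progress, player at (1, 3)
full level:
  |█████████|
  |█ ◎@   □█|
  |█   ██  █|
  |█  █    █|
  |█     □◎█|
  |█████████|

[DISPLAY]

█████████     
█ ◎@   □█     
█   ██  █     
█  █    █     
█     □◎█     
█████████     
Moves: 0  0/2 
              
              
              
              
              


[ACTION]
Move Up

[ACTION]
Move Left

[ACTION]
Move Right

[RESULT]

█████████     
█ ◎@   □█     
█   ██  █     
█  █    █     
█     □◎█     
█████████     
Moves: 2  0/2 
              
              
              
              
              


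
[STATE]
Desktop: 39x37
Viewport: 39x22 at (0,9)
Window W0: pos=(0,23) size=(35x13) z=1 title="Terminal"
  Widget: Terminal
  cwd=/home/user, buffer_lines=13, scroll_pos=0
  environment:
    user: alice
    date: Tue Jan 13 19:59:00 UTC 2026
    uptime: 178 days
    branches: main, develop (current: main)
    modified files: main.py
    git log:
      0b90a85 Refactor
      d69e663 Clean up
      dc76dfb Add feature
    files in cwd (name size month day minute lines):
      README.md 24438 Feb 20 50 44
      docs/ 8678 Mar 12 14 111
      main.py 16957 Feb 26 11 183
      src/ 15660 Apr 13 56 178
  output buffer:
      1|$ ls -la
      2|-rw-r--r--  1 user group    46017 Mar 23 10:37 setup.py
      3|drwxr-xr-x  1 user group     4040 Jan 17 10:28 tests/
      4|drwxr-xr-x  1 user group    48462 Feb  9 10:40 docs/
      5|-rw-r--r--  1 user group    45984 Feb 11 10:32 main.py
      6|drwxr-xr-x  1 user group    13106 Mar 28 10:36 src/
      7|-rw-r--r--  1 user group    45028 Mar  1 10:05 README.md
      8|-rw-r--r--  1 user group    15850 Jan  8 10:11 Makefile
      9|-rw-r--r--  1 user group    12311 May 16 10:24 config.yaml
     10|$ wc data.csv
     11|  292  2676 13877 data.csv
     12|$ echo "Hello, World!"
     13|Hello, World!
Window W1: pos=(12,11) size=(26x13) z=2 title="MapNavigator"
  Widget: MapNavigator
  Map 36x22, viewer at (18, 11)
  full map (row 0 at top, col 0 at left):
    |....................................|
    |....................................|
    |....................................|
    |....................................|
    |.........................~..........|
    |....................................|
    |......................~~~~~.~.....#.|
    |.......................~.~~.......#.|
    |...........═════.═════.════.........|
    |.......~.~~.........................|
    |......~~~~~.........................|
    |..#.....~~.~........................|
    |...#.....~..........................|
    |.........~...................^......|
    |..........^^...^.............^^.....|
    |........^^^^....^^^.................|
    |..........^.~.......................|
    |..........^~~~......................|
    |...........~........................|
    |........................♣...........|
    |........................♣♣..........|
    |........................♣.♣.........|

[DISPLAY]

                                       
                                       
            ┏━━━━━━━━━━━━━━━━━━━━━━━━┓ 
            ┃ MapNavigator           ┃ 
            ┠────────────────────────┨ 
            ┃.................~.~~...┃ 
            ┃.....═════.═════.════...┃ 
            ┃.~.~~...................┃ 
            ┃~~~~~...................┃ 
            ┃..~~.~......@...........┃ 
            ┃...~....................┃ 
            ┃...~...................^┃ 
            ┃....^^...^.............^┃ 
            ┃..^^^^....^^^...........┃ 
┏━━━━━━━━━━━┗━━━━━━━━━━━━━━━━━━━━━━━━┛ 
┃ Terminal                        ┃    
┠─────────────────────────────────┨    
┃$ ls -la                         ┃    
┃-rw-r--r--  1 user group    46017┃    
┃drwxr-xr-x  1 user group     4040┃    
┃drwxr-xr-x  1 user group    48462┃    
┃-rw-r--r--  1 user group    45984┃    


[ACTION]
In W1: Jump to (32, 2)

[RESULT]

                                       
                                       
            ┏━━━━━━━━━━━━━━━━━━━━━━━━┓ 
            ┃ MapNavigator           ┃ 
            ┠────────────────────────┨ 
            ┃                        ┃ 
            ┃                        ┃ 
            ┃................        ┃ 
            ┃................        ┃ 
            ┃............@...        ┃ 
            ┃................        ┃ 
            ┃.....~..........        ┃ 
            ┃................        ┃ 
            ┃..~~~~~.~.....#.        ┃ 
┏━━━━━━━━━━━┗━━━━━━━━━━━━━━━━━━━━━━━━┛ 
┃ Terminal                        ┃    
┠─────────────────────────────────┨    
┃$ ls -la                         ┃    
┃-rw-r--r--  1 user group    46017┃    
┃drwxr-xr-x  1 user group     4040┃    
┃drwxr-xr-x  1 user group    48462┃    
┃-rw-r--r--  1 user group    45984┃    


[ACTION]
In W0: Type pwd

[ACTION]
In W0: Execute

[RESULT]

                                       
                                       
            ┏━━━━━━━━━━━━━━━━━━━━━━━━┓ 
            ┃ MapNavigator           ┃ 
            ┠────────────────────────┨ 
            ┃                        ┃ 
            ┃                        ┃ 
            ┃................        ┃ 
            ┃................        ┃ 
            ┃............@...        ┃ 
            ┃................        ┃ 
            ┃.....~..........        ┃ 
            ┃................        ┃ 
            ┃..~~~~~.~.....#.        ┃ 
┏━━━━━━━━━━━┗━━━━━━━━━━━━━━━━━━━━━━━━┛ 
┃ Terminal                        ┃    
┠─────────────────────────────────┨    
┃-rw-r--r--  1 user group    15850┃    
┃-rw-r--r--  1 user group    12311┃    
┃$ wc data.csv                    ┃    
┃  292  2676 13877 data.csv       ┃    
┃$ echo "Hello, World!"           ┃    


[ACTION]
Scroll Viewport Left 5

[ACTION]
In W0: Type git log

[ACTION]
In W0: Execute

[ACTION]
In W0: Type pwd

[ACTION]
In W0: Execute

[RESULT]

                                       
                                       
            ┏━━━━━━━━━━━━━━━━━━━━━━━━┓ 
            ┃ MapNavigator           ┃ 
            ┠────────────────────────┨ 
            ┃                        ┃ 
            ┃                        ┃ 
            ┃................        ┃ 
            ┃................        ┃ 
            ┃............@...        ┃ 
            ┃................        ┃ 
            ┃.....~..........        ┃ 
            ┃................        ┃ 
            ┃..~~~~~.~.....#.        ┃ 
┏━━━━━━━━━━━┗━━━━━━━━━━━━━━━━━━━━━━━━┛ 
┃ Terminal                        ┃    
┠─────────────────────────────────┨    
┃$ pwd                            ┃    
┃/home/user                       ┃    
┃$ git log                        ┃    
┃0b90a85 Refactor                 ┃    
┃d69e663 Clean up                 ┃    


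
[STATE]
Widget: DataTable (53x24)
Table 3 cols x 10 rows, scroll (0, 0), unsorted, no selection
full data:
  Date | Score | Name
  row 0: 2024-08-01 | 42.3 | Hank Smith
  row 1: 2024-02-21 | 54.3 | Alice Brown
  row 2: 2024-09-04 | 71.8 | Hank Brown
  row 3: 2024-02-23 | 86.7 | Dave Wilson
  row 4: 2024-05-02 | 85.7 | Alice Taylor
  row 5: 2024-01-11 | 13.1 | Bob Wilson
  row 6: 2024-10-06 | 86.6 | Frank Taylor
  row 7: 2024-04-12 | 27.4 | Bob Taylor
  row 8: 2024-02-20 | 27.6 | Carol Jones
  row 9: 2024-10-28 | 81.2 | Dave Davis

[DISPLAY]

Date      │Score│Name                                
──────────┼─────┼────────────                        
2024-08-01│42.3 │Hank Smith                          
2024-02-21│54.3 │Alice Brown                         
2024-09-04│71.8 │Hank Brown                          
2024-02-23│86.7 │Dave Wilson                         
2024-05-02│85.7 │Alice Taylor                        
2024-01-11│13.1 │Bob Wilson                          
2024-10-06│86.6 │Frank Taylor                        
2024-04-12│27.4 │Bob Taylor                          
2024-02-20│27.6 │Carol Jones                         
2024-10-28│81.2 │Dave Davis                          
                                                     
                                                     
                                                     
                                                     
                                                     
                                                     
                                                     
                                                     
                                                     
                                                     
                                                     
                                                     


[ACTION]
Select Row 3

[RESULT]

Date      │Score│Name                                
──────────┼─────┼────────────                        
2024-08-01│42.3 │Hank Smith                          
2024-02-21│54.3 │Alice Brown                         
2024-09-04│71.8 │Hank Brown                          
>024-02-23│86.7 │Dave Wilson                         
2024-05-02│85.7 │Alice Taylor                        
2024-01-11│13.1 │Bob Wilson                          
2024-10-06│86.6 │Frank Taylor                        
2024-04-12│27.4 │Bob Taylor                          
2024-02-20│27.6 │Carol Jones                         
2024-10-28│81.2 │Dave Davis                          
                                                     
                                                     
                                                     
                                                     
                                                     
                                                     
                                                     
                                                     
                                                     
                                                     
                                                     
                                                     


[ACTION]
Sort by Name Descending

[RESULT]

Date      │Score│Name       ▼                        
──────────┼─────┼────────────                        
2024-08-01│42.3 │Hank Smith                          
2024-09-04│71.8 │Hank Brown                          
2024-10-06│86.6 │Frank Taylor                        
>024-02-23│86.7 │Dave Wilson                         
2024-10-28│81.2 │Dave Davis                          
2024-02-20│27.6 │Carol Jones                         
2024-01-11│13.1 │Bob Wilson                          
2024-04-12│27.4 │Bob Taylor                          
2024-05-02│85.7 │Alice Taylor                        
2024-02-21│54.3 │Alice Brown                         
                                                     
                                                     
                                                     
                                                     
                                                     
                                                     
                                                     
                                                     
                                                     
                                                     
                                                     
                                                     


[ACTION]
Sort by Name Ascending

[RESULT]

Date      │Score│Name       ▲                        
──────────┼─────┼────────────                        
2024-02-21│54.3 │Alice Brown                         
2024-05-02│85.7 │Alice Taylor                        
2024-04-12│27.4 │Bob Taylor                          
>024-01-11│13.1 │Bob Wilson                          
2024-02-20│27.6 │Carol Jones                         
2024-10-28│81.2 │Dave Davis                          
2024-02-23│86.7 │Dave Wilson                         
2024-10-06│86.6 │Frank Taylor                        
2024-09-04│71.8 │Hank Brown                          
2024-08-01│42.3 │Hank Smith                          
                                                     
                                                     
                                                     
                                                     
                                                     
                                                     
                                                     
                                                     
                                                     
                                                     
                                                     
                                                     


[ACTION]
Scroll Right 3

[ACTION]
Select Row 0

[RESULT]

Date      │Score│Name       ▲                        
──────────┼─────┼────────────                        
>024-02-21│54.3 │Alice Brown                         
2024-05-02│85.7 │Alice Taylor                        
2024-04-12│27.4 │Bob Taylor                          
2024-01-11│13.1 │Bob Wilson                          
2024-02-20│27.6 │Carol Jones                         
2024-10-28│81.2 │Dave Davis                          
2024-02-23│86.7 │Dave Wilson                         
2024-10-06│86.6 │Frank Taylor                        
2024-09-04│71.8 │Hank Brown                          
2024-08-01│42.3 │Hank Smith                          
                                                     
                                                     
                                                     
                                                     
                                                     
                                                     
                                                     
                                                     
                                                     
                                                     
                                                     
                                                     


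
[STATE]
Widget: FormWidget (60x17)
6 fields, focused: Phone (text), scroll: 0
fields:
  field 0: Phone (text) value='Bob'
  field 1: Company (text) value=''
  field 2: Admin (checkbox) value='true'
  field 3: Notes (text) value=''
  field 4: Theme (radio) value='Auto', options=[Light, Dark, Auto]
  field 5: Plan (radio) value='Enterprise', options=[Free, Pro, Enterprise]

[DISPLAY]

> Phone:      [Bob                                         ]
  Company:    [                                            ]
  Admin:      [x]                                           
  Notes:      [                                            ]
  Theme:      ( ) Light  ( ) Dark  (●) Auto                 
  Plan:       ( ) Free  ( ) Pro  (●) Enterprise             
                                                            
                                                            
                                                            
                                                            
                                                            
                                                            
                                                            
                                                            
                                                            
                                                            
                                                            


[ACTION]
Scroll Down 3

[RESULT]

  Notes:      [                                            ]
  Theme:      ( ) Light  ( ) Dark  (●) Auto                 
  Plan:       ( ) Free  ( ) Pro  (●) Enterprise             
                                                            
                                                            
                                                            
                                                            
                                                            
                                                            
                                                            
                                                            
                                                            
                                                            
                                                            
                                                            
                                                            
                                                            


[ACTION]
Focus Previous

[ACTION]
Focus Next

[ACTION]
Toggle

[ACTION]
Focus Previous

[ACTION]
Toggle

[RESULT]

  Notes:      [                                            ]
  Theme:      ( ) Light  ( ) Dark  (●) Auto                 
> Plan:       ( ) Free  ( ) Pro  (●) Enterprise             
                                                            
                                                            
                                                            
                                                            
                                                            
                                                            
                                                            
                                                            
                                                            
                                                            
                                                            
                                                            
                                                            
                                                            
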